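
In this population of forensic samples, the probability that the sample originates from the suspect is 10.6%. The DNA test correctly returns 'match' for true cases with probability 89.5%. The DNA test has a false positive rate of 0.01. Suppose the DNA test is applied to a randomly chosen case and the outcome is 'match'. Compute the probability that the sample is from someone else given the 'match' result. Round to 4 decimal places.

P(¬H | E) ≈ 0.0861

Write H for 'the sample originates from the suspect'. Prior odds H:¬H = 0.106/0.894 = 0.11857. For the 'match' outcome, the likelihood ratio is 0.895/0.01 = 89.500.
Posterior odds = 0.11857 × 89.500 = 10.612, so P(H|E) = 10.612/(1+10.612) = 0.9139. Then P(¬H|E) = 1 − 0.9139 = 0.0861.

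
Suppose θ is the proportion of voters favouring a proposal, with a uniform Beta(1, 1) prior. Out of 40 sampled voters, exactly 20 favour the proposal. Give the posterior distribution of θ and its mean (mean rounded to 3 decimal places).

The binomial likelihood is conjugate to the Beta prior: with 20 successes and 20 failures, the posterior is Beta(1+20, 1+20) = Beta(21, 21).
E[θ | data] = 21/(21+21) = 0.500.

Posterior: Beta(21, 21); mean ≈ 0.500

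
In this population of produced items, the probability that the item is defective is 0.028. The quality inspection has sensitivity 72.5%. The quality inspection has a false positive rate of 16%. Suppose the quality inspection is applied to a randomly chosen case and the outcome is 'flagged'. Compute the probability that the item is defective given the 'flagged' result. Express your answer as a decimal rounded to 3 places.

P(H | E) ≈ 0.115

Write H for 'the item is defective'. Prior odds H:¬H = 0.028/0.972 = 0.028807. For the 'flagged' outcome, the likelihood ratio is 0.725/0.16 = 4.5312.
Posterior odds = 0.028807 × 4.5312 = 0.13053, so P(H|E) = 0.13053/(1+0.13053) = 0.115.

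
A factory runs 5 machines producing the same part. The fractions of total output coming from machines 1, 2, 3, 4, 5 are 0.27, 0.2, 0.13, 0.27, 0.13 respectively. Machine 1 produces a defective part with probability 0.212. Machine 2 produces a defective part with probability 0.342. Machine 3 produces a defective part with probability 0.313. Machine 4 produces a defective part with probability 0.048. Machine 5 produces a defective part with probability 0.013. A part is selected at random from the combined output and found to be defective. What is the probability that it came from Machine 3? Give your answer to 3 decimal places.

Posterior probability ≈ 0.225

Tabulate prior·likelihood by source: [1] prior 0.27, lik 0.212, product 0.05724; [2] prior 0.2, lik 0.342, product 0.06840; [3] prior 0.13, lik 0.313, product 0.04069; [4] prior 0.27, lik 0.048, product 0.01296; [5] prior 0.13, lik 0.013, product 0.001690.
Normalizing constant = 0.18098; the posterior for Machine 3 is its product over the sum, 0.04069/0.18098 = 0.225.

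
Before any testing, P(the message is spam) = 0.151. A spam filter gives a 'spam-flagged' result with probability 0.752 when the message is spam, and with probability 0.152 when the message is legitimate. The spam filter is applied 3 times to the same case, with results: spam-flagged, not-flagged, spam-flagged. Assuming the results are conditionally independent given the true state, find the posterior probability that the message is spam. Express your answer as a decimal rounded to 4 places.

Let H be the event that the message is spam; start with P(H) = 0.151. P('spam-flagged'|H) = 0.752, P('spam-flagged'|¬H) = 0.152.
Update on result 1 ('spam-flagged'): P(H) ← 0.752·0.1510 / (0.752·0.1510 + 0.152·0.8490) = 0.11355/0.24260 = 0.4681.
Update on result 2 ('not-flagged'): P(H) ← 0.248·0.4681 / (0.248·0.4681 + 0.848·0.5319) = 0.11608/0.56716 = 0.2047.
Update on result 3 ('spam-flagged'): P(H) ← 0.752·0.2047 / (0.752·0.2047 + 0.152·0.7953) = 0.15391/0.27480 = 0.5601.

Posterior P(H) ≈ 0.5601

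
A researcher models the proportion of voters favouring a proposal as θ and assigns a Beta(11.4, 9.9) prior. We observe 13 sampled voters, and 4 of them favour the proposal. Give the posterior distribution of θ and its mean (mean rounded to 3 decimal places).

The binomial likelihood is conjugate to the Beta prior: with 4 successes and 9 failures, the posterior is Beta(11.4+4, 9.9+9) = Beta(15.4, 18.9).
Posterior mean = α/(α+β) = 15.4/34.3 = 0.449.

Posterior: Beta(15.4, 18.9); mean ≈ 0.449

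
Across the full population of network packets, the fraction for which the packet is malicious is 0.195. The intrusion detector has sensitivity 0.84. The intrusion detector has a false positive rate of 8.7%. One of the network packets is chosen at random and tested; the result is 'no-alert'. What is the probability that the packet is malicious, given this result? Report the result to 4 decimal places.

Let H be the event that the packet is malicious. P(H) = 0.195, so P(¬H) = 0.805. With E the 'no-alert' result, P(E|H) = 0.16 and P(E|¬H) = 0.913.
P(E) = 0.16·0.195 + 0.913·0.805 = 0.031200 + 0.73496 = 0.76616.
By Bayes' theorem, P(H|E) = 0.031200 / 0.76616 = 0.0407.

P(H | E) ≈ 0.0407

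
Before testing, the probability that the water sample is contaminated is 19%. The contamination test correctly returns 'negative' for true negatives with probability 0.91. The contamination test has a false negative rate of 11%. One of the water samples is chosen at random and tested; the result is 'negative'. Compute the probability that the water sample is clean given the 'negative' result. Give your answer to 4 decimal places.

Let H be the event that the water sample is contaminated. P(H) = 0.19, so P(¬H) = 0.81. With E the 'negative' result, P(E|H) = 0.11 and P(E|¬H) = 0.91.
P(E) = 0.11·0.19 + 0.91·0.81 = 0.020900 + 0.73710 = 0.75800.
By Bayes' theorem, P(H|E) = 0.020900 / 0.75800 = 0.0276. Hence P(¬H|E) = 1 − 0.0276 = 0.9724.

P(¬H | E) ≈ 0.9724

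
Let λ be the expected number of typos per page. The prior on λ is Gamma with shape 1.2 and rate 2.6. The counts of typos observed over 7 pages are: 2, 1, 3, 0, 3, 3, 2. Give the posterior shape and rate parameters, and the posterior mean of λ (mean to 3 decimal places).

Posterior: Gamma(shape=15.2, rate=9.6); mean ≈ 1.583

Total count ∑xᵢ = 14 over n = 7 pages.
Gamma is conjugate to the Poisson likelihood: posterior is Gamma(shape = 1.2+14 = 15.2, rate = 2.6+7 = 9.6).
E[λ | data] = 15.2/9.6 = 1.583.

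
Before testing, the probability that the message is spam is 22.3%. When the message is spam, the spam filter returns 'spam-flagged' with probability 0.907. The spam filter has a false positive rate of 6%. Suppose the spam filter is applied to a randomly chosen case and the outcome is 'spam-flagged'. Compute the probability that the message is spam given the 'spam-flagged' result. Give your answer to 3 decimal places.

Let H be the event that the message is spam. P(H) = 0.223, so P(¬H) = 0.777. With E the 'spam-flagged' result, P(E|H) = 0.907 and P(E|¬H) = 0.06.
P(E) = 0.907·0.223 + 0.06·0.777 = 0.20226 + 0.046620 = 0.24888.
By Bayes' theorem, P(H|E) = 0.20226 / 0.24888 = 0.813.

P(H | E) ≈ 0.813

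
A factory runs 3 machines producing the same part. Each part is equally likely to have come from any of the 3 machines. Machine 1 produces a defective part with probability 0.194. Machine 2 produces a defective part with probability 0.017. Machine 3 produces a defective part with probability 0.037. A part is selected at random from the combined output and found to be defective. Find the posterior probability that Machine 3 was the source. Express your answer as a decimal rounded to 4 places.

P(defective|M1) = 0.194; P(defective|M2) = 0.017; P(defective|M3) = 0.037.
Prior × likelihood for each source: 0.333333·0.194=0.06467, 0.333333·0.017=0.005667, 0.333333·0.037=0.01233. Summing gives P(defective) = 0.082667.
P(Machine 3 | defective) = 0.01233 / 0.082667 = 0.1492.

Posterior probability ≈ 0.1492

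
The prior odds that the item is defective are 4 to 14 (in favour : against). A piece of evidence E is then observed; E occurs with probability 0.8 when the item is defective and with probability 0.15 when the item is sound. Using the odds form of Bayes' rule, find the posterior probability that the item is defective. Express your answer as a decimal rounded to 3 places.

Prior odds = 4/14 = 0.28571. In log-odds, ln(0.28571) = -1.2528.
Add log likelihood ratio: ln(5.3333) = 1.6740.
Posterior log-odds = 0.42121, so posterior odds = exp(0.42121) = 1.5238. Converting, P(H|E) = 1.5238/2.5238 = 0.604.

Posterior probability ≈ 0.604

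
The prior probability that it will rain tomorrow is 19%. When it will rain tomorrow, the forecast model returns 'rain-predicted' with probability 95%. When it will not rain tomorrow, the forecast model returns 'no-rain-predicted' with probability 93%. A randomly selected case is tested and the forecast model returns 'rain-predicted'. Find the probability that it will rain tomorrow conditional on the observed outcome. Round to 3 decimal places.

Let H be the event that it will rain tomorrow. P(H) = 0.19, so P(¬H) = 0.81. With E the 'rain-predicted' result, P(E|H) = 0.95 and P(E|¬H) = 0.07.
P(E) = 0.95·0.19 + 0.07·0.81 = 0.18050 + 0.056700 = 0.23720.
By Bayes' theorem, P(H|E) = 0.18050 / 0.23720 = 0.761.

P(H | E) ≈ 0.761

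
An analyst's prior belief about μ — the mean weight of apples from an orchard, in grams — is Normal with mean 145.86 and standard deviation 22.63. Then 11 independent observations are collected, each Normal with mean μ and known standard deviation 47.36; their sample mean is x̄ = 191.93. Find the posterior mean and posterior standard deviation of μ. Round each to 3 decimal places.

Posterior mean ≈ 178.810; posterior SD ≈ 12.076

With known σ, the Normal prior is conjugate. Weight on the data is w = (n/σ²)/(n/σ² + 1/τ₀²) = 0.00490421/(0.00490421+0.00195268) = 0.71522.
Posterior mean = w·x̄ + (1−w)·μ₀ = 0.71522·191.93 + 0.28478·145.86 = 178.810. Posterior variance = 1/(0.00490421+0.00195268) = 145.839, so SD = 12.076.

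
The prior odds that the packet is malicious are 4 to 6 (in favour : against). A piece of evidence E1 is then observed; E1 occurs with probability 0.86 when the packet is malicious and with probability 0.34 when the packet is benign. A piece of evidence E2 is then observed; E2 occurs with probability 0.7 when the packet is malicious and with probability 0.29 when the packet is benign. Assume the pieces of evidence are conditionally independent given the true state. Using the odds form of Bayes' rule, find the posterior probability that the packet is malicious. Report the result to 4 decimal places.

Posterior probability ≈ 0.8028

Prior odds = 4/6 = 0.66667.
Likelihood ratio for E1 = 0.86/0.34 = 2.5294.
Likelihood ratio for E2 = 0.7/0.29 = 2.4138.
Posterior odds = prior odds × LR₁ × LR₂ = 4.0703.
Posterior probability = odds/(1+odds) = 4.0703/5.0703 = 0.8028.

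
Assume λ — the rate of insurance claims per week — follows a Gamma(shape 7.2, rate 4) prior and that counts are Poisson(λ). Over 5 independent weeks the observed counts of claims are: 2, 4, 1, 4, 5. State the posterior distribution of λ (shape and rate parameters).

Total count ∑xᵢ = 16 over n = 5 weeks.
Gamma is conjugate to the Poisson likelihood: posterior is Gamma(shape = 7.2+16 = 23.2, rate = 4+5 = 9).

Posterior: Gamma(shape=23.2, rate=9)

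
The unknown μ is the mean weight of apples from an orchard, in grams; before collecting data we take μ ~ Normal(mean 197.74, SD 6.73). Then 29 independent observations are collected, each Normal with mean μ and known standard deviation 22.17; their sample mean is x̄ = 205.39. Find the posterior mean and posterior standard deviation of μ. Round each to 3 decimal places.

With known σ, the Normal prior is conjugate. Weight on the data is w = (n/σ²)/(n/σ² + 1/τ₀²) = 0.0590020/(0.0590020+0.0220785) = 0.72770.
Posterior mean = w·x̄ + (1−w)·μ₀ = 0.72770·205.39 + 0.27230·197.74 = 203.307. Posterior variance = 1/(0.0590020+0.0220785) = 12.3334, so SD = 3.512.

Posterior mean ≈ 203.307; posterior SD ≈ 3.512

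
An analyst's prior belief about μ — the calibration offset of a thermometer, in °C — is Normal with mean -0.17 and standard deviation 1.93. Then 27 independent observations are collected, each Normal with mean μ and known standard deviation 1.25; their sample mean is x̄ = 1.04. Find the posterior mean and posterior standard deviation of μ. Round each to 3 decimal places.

With known σ, the Normal prior is conjugate. Weight on the data is w = (n/σ²)/(n/σ² + 1/τ₀²) = 17.2800/(17.2800+0.268464) = 0.98470.
Posterior mean = w·x̄ + (1−w)·μ₀ = 0.98470·1.04 + 0.015298·-0.17 = 1.021. Posterior variance = 1/(17.2800+0.268464) = 0.0569850, so SD = 0.239.

Posterior mean ≈ 1.021; posterior SD ≈ 0.239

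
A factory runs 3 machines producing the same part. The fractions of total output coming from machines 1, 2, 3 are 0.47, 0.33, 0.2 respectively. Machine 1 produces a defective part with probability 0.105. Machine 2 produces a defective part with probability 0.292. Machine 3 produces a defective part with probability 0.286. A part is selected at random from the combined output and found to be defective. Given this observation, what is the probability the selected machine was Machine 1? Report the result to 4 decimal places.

P(defective|M1) = 0.105; P(defective|M2) = 0.292; P(defective|M3) = 0.286.
Prior × likelihood for each source: 0.47·0.105=0.04935, 0.33·0.292=0.09636, 0.2·0.286=0.05720. Summing gives P(defective) = 0.20291.
P(Machine 1 | defective) = 0.04935 / 0.20291 = 0.2432.

Posterior probability ≈ 0.2432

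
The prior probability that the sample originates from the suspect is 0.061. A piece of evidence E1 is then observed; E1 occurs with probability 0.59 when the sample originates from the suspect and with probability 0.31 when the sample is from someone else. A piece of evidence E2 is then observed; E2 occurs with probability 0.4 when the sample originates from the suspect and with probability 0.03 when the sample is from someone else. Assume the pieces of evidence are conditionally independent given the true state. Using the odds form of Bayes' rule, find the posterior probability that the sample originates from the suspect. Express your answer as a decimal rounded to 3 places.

Posterior probability ≈ 0.622

Prior odds = 0.061/(1−0.061) = 0.064963.
Likelihood ratio for E1 = 0.59/0.31 = 1.9032.
Likelihood ratio for E2 = 0.4/0.03 = 13.333.
Posterior odds = prior odds × LR₁ × LR₂ = 1.6485.
Posterior probability = odds/(1+odds) = 1.6485/2.6485 = 0.622.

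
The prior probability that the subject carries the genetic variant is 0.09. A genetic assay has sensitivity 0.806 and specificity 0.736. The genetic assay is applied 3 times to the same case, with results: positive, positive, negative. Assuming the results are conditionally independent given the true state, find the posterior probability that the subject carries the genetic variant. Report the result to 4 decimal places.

Posterior P(H) ≈ 0.1955

Let H be the event that the subject carries the genetic variant; start with P(H) = 0.09. P('positive'|H) = 0.806, P('positive'|¬H) = 0.264.
Update on result 1 ('positive'): P(H) ← 0.806·0.0900 / (0.806·0.0900 + 0.264·0.9100) = 0.072540/0.31278 = 0.2319.
Update on result 2 ('positive'): P(H) ← 0.806·0.2319 / (0.806·0.2319 + 0.264·0.7681) = 0.18693/0.38970 = 0.4797.
Update on result 3 ('negative'): P(H) ← 0.194·0.4797 / (0.194·0.4797 + 0.736·0.5203) = 0.093056/0.47602 = 0.1955.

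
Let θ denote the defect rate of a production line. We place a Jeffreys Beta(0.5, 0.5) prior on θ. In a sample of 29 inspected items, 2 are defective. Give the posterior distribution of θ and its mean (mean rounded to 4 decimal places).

The binomial likelihood is conjugate to the Beta prior: with 2 successes and 27 failures, the posterior is Beta(0.5+2, 0.5+27) = Beta(2.5, 27.5).
E[θ | data] = 2.5/(2.5+27.5) = 0.0833.

Posterior: Beta(2.5, 27.5); mean ≈ 0.0833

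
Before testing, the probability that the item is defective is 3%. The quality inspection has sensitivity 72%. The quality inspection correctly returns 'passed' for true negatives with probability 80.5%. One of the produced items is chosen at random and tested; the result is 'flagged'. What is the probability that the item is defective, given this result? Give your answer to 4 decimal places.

P(H | E) ≈ 0.1025

Write H for 'the item is defective'. Prior odds H:¬H = 0.03/0.97 = 0.030928. For the 'flagged' outcome, the likelihood ratio is 0.72/0.195 = 3.6923.
Posterior odds = 0.030928 × 3.6923 = 0.11420, so P(H|E) = 0.11420/(1+0.11420) = 0.1025.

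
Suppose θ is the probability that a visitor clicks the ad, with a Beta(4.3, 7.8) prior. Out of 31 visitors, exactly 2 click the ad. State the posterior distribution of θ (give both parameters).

Observing 2 successes and 29 failures updates Beta(4.3, 7.8) by adding the success and failure counts to the two shape parameters: α = 4.3+2 = 6.3, β = 7.8+29 = 36.8.

Posterior: Beta(6.3, 36.8)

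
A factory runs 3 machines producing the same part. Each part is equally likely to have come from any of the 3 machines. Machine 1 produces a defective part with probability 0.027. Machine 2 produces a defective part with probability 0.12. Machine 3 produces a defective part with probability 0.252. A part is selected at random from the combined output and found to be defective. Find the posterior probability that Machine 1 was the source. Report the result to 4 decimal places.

Posterior probability ≈ 0.0677

P(defective|M1) = 0.027; P(defective|M2) = 0.12; P(defective|M3) = 0.252.
Prior × likelihood for each source: 0.333333·0.027=0.009000, 0.333333·0.12=0.04000, 0.333333·0.252=0.08400. Summing gives P(defective) = 0.13300.
P(Machine 1 | defective) = 0.009000 / 0.13300 = 0.0677.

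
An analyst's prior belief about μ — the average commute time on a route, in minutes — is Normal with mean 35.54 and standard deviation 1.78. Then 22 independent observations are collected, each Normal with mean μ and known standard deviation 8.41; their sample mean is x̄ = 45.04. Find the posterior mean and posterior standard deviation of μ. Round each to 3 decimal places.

Posterior mean ≈ 40.255; posterior SD ≈ 1.263

With known σ, the Normal prior is conjugate. Weight on the data is w = (n/σ²)/(n/σ² + 1/τ₀²) = 0.311050/(0.311050+0.315617) = 0.49636.
Posterior mean = w·x̄ + (1−w)·μ₀ = 0.49636·45.04 + 0.50364·35.54 = 40.255. Posterior variance = 1/(0.311050+0.315617) = 1.59574, so SD = 1.263.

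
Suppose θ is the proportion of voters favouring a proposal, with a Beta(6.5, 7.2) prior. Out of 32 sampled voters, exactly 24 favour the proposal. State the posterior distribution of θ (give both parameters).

Observing 24 successes and 8 failures updates Beta(6.5, 7.2) by adding the success and failure counts to the two shape parameters: α = 6.5+24 = 30.5, β = 7.2+8 = 15.2.

Posterior: Beta(30.5, 15.2)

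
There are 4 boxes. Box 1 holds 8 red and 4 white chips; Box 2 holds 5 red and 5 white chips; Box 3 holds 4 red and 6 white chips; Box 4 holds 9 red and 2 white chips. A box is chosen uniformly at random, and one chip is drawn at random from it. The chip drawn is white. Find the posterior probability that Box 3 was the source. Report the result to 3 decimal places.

Posterior probability ≈ 0.371

Tabulate prior·likelihood by source: [1] prior 0.25, lik 0.3333, product 0.08333; [2] prior 0.25, lik 0.5, product 0.1250; [3] prior 0.25, lik 0.6, product 0.1500; [4] prior 0.25, lik 0.1818, product 0.04545.
Normalizing constant = 0.40379; the posterior for Box 3 is its product over the sum, 0.1500/0.40379 = 0.371.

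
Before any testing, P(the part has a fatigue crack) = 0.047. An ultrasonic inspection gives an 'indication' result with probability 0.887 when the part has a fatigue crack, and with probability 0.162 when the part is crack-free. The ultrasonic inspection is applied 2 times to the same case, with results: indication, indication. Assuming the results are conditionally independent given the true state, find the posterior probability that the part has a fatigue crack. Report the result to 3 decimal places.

Posterior P(H) ≈ 0.597

With H the event that the part has a fatigue crack, the joint likelihood of the observed sequence is P(data|H) = 0.887·0.887 = 0.78677 and P(data|¬H) = 0.162·0.162 = 0.026244.
Bayes: P(H|data) = 0.047·0.78677 / (0.047·0.78677 + 0.953·0.026244) = 0.036978/0.061989 = 0.5965.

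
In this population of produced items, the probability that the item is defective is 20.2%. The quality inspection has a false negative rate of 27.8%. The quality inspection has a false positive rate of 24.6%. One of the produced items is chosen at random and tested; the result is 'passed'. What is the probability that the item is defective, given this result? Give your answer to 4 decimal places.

P(H | E) ≈ 0.0854

Write H for 'the item is defective'. Prior odds H:¬H = 0.202/0.798 = 0.25313. For the 'passed' outcome, the likelihood ratio is 0.278/0.754 = 0.36870.
Posterior odds = 0.25313 × 0.36870 = 0.093330, so P(H|E) = 0.093330/(1+0.093330) = 0.0854.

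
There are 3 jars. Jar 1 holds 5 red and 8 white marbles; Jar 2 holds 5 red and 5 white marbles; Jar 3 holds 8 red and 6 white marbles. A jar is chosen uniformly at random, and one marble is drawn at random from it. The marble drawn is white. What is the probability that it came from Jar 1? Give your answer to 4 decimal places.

Posterior probability ≈ 0.3986

Tabulate prior·likelihood by source: [1] prior 0.333333, lik 0.6154, product 0.2051; [2] prior 0.333333, lik 0.5, product 0.1667; [3] prior 0.333333, lik 0.4286, product 0.1429.
Normalizing constant = 0.51465; the posterior for Jar 1 is its product over the sum, 0.2051/0.51465 = 0.3986.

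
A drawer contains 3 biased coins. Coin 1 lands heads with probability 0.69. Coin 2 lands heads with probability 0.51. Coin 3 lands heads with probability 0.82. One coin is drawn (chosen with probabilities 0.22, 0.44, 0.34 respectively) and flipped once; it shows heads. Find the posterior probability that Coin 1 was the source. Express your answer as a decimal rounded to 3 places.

Posterior probability ≈ 0.232

Tabulate prior·likelihood by source: [1] prior 0.22, lik 0.69, product 0.1518; [2] prior 0.44, lik 0.51, product 0.2244; [3] prior 0.34, lik 0.82, product 0.2788.
Normalizing constant = 0.65500; the posterior for Coin 1 is its product over the sum, 0.1518/0.65500 = 0.232.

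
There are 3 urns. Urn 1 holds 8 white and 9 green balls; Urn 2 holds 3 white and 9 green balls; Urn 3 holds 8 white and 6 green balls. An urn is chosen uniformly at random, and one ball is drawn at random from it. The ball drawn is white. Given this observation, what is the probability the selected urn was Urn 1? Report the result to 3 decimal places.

Tabulate prior·likelihood by source: [1] prior 0.333333, lik 0.4706, product 0.1569; [2] prior 0.333333, lik 0.25, product 0.08333; [3] prior 0.333333, lik 0.5714, product 0.1905.
Normalizing constant = 0.43067; the posterior for Urn 1 is its product over the sum, 0.1569/0.43067 = 0.364.

Posterior probability ≈ 0.364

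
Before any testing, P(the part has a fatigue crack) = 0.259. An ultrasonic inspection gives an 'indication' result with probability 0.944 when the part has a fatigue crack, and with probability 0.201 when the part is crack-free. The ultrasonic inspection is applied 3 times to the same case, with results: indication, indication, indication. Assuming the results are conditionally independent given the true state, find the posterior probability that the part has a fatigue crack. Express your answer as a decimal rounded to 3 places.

With H the event that the part has a fatigue crack, the joint likelihood of the observed sequence is P(data|H) = 0.944·0.944·0.944 = 0.84123 and P(data|¬H) = 0.201·0.201·0.201 = 0.0081206.
Bayes: P(H|data) = 0.259·0.84123 / (0.259·0.84123 + 0.741·0.0081206) = 0.21788/0.22390 = 0.9731.

Posterior P(H) ≈ 0.973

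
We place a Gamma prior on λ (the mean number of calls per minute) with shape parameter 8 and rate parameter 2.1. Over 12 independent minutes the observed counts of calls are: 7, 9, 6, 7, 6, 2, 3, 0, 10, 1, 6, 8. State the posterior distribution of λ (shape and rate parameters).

Posterior: Gamma(shape=73, rate=14.1)

Total count ∑xᵢ = 65 over n = 12 minutes.
Gamma is conjugate to the Poisson likelihood: posterior is Gamma(shape = 8+65 = 73, rate = 2.1+12 = 14.1).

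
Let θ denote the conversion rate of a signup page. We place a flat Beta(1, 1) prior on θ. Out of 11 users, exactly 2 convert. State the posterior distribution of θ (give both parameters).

Posterior: Beta(3, 10)

Observing 2 successes and 9 failures updates Beta(1, 1) by adding the success and failure counts to the two shape parameters: α = 1+2 = 3, β = 1+9 = 10.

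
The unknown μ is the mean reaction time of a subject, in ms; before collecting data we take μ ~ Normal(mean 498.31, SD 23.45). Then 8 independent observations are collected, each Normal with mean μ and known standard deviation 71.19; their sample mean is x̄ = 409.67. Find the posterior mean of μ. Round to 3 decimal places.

Prior precision 1/τ₀² = 1/23.45² = 0.00181850; data precision n/σ² = 8/71.19² = 0.00157853.
Posterior precision = 0.00181850 + 0.00157853 = 0.00339703.
Posterior mean = (0.00181850·498.31 + 0.00157853·409.67) / 0.00339703 = 457.121.

Posterior mean ≈ 457.121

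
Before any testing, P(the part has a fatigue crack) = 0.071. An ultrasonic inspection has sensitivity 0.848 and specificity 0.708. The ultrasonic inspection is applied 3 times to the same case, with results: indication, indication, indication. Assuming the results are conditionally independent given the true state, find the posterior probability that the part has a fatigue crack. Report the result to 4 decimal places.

Posterior P(H) ≈ 0.6518

With H the event that the part has a fatigue crack, the joint likelihood of the observed sequence is P(data|H) = 0.848·0.848·0.848 = 0.60980 and P(data|¬H) = 0.292·0.292·0.292 = 0.024897.
Bayes: P(H|data) = 0.071·0.60980 / (0.071·0.60980 + 0.929·0.024897) = 0.043296/0.066425 = 0.6518.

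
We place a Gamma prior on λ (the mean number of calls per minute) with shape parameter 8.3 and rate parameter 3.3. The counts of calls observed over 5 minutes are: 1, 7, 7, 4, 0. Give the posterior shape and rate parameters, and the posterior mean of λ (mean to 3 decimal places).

Posterior: Gamma(shape=27.3, rate=8.3); mean ≈ 3.289

The Poisson likelihood adds the total count to the shape and the number of exposure periods to the rate. Here ∑xᵢ = 19 and n = 5, so shape 8.3→27.3 and rate 3.3→8.3.
Posterior mean = shape/rate = 27.3/8.3 = 3.289.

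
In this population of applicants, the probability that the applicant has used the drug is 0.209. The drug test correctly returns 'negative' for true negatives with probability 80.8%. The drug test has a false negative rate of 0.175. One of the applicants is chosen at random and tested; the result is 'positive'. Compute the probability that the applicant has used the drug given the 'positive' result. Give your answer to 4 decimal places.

Write H for 'the applicant has used the drug'. Prior odds H:¬H = 0.209/0.791 = 0.26422. For the 'positive' outcome, the likelihood ratio is 0.825/0.192 = 4.2969.
Posterior odds = 0.26422 × 4.2969 = 1.1353, so P(H|E) = 1.1353/(1+1.1353) = 0.5317.

P(H | E) ≈ 0.5317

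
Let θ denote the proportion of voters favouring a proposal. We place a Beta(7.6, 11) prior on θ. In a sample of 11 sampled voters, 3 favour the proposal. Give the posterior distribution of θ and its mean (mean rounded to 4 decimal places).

The binomial likelihood is conjugate to the Beta prior: with 3 successes and 8 failures, the posterior is Beta(7.6+3, 11+8) = Beta(10.6, 19).
Posterior mean = α/(α+β) = 10.6/29.6 = 0.3581.

Posterior: Beta(10.6, 19); mean ≈ 0.3581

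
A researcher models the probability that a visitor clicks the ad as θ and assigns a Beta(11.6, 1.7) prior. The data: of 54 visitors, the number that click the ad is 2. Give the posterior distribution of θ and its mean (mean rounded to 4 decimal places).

The binomial likelihood is conjugate to the Beta prior: with 2 successes and 52 failures, the posterior is Beta(11.6+2, 1.7+52) = Beta(13.6, 53.7).
Posterior mean = α/(α+β) = 13.6/67.3 = 0.2021.

Posterior: Beta(13.6, 53.7); mean ≈ 0.2021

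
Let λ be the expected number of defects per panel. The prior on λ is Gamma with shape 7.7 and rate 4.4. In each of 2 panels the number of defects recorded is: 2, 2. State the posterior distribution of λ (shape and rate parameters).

Posterior: Gamma(shape=11.7, rate=6.4)

The Poisson likelihood adds the total count to the shape and the number of exposure periods to the rate. Here ∑xᵢ = 4 and n = 2, so shape 7.7→11.7 and rate 4.4→6.4.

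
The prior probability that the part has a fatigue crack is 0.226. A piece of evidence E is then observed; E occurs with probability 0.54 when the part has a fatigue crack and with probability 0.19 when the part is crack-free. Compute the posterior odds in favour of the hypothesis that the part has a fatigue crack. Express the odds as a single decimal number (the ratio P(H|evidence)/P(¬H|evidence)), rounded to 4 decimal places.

Prior odds = 0.226/(1−0.226) = 0.29199. In log-odds, ln(0.29199) = -1.2310.
Add log likelihood ratio: ln(2.8421) = 1.0445.
Posterior log-odds = -0.18649, so posterior odds = exp(-0.18649) = 0.82987.

Posterior odds ≈ 0.8299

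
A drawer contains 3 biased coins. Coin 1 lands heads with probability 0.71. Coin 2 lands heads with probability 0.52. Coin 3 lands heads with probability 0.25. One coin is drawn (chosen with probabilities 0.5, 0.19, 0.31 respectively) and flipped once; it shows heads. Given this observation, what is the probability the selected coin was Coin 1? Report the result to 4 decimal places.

Posterior probability ≈ 0.6682

P(heads|C1) = 0.71; P(heads|C2) = 0.52; P(heads|C3) = 0.25.
Prior × likelihood for each source: 0.5·0.71=0.3550, 0.19·0.52=0.09880, 0.31·0.25=0.07750. Summing gives P(heads) = 0.53130.
P(Coin 1 | heads) = 0.3550 / 0.53130 = 0.6682.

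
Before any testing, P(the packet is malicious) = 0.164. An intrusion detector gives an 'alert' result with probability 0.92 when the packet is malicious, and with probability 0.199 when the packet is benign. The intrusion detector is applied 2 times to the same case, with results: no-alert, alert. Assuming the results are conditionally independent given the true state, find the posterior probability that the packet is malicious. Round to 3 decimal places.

Posterior P(H) ≈ 0.083

With H the event that the packet is malicious, the joint likelihood of the observed sequence is P(data|H) = 0.08·0.92 = 0.073600 and P(data|¬H) = 0.801·0.199 = 0.15940.
Bayes: P(H|data) = 0.164·0.073600 / (0.164·0.073600 + 0.836·0.15940) = 0.012070/0.14533 = 0.0831.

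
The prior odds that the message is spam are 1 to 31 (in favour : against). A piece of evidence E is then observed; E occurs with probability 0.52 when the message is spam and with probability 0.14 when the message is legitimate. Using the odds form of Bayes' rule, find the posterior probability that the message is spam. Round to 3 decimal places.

Posterior probability ≈ 0.107

Prior odds = 1/31 = 0.032258. In log-odds, ln(0.032258) = -3.4340.
Add log likelihood ratio: ln(3.7143) = 1.3122.
Posterior log-odds = -2.1218, so posterior odds = exp(-2.1218) = 0.11982. Converting, P(H|E) = 0.11982/1.1198 = 0.107.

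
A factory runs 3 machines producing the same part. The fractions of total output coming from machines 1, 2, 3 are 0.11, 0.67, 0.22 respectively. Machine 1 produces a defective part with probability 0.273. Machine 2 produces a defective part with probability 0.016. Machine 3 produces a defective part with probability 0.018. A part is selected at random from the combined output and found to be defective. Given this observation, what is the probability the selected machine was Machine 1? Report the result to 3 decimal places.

Tabulate prior·likelihood by source: [1] prior 0.11, lik 0.273, product 0.03003; [2] prior 0.67, lik 0.016, product 0.01072; [3] prior 0.22, lik 0.018, product 0.003960.
Normalizing constant = 0.044710; the posterior for Machine 1 is its product over the sum, 0.03003/0.044710 = 0.672.

Posterior probability ≈ 0.672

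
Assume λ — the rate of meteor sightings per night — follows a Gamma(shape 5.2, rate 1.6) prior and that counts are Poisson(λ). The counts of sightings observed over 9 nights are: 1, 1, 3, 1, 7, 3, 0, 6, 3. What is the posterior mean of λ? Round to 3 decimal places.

Posterior mean ≈ 2.849

Total count ∑xᵢ = 25 over n = 9 nights.
Gamma is conjugate to the Poisson likelihood: posterior is Gamma(shape = 5.2+25 = 30.2, rate = 1.6+9 = 10.6).
E[λ | data] = 30.2/10.6 = 2.849.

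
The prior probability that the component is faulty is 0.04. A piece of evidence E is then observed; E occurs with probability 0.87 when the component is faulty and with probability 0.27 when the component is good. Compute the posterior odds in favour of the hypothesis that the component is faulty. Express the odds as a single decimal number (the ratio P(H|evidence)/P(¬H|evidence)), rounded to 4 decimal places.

Prior odds = 0.04/(1−0.04) = 0.041667. In log-odds, ln(0.041667) = -3.1781.
Add log likelihood ratio: ln(3.2222) = 1.1701.
Posterior log-odds = -2.0080, so posterior odds = exp(-2.0080) = 0.13426.

Posterior odds ≈ 0.1343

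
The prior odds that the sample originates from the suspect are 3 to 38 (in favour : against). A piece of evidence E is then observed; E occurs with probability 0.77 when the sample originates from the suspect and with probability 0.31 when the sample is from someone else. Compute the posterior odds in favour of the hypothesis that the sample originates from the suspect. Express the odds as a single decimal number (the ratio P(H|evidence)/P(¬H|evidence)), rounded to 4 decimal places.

Prior odds = 3/38 = 0.078947.
Likelihood ratio for E = 0.77/0.31 = 2.4839.
Posterior odds = prior odds × LR = 0.19610.

Posterior odds ≈ 0.1961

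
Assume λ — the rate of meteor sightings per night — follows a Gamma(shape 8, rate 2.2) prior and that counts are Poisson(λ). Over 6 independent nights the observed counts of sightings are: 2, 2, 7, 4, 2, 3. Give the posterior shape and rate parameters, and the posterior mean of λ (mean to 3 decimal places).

Posterior: Gamma(shape=28, rate=8.2); mean ≈ 3.415

The Poisson likelihood adds the total count to the shape and the number of exposure periods to the rate. Here ∑xᵢ = 20 and n = 6, so shape 8→28 and rate 2.2→8.2.
Posterior mean = shape/rate = 28/8.2 = 3.415.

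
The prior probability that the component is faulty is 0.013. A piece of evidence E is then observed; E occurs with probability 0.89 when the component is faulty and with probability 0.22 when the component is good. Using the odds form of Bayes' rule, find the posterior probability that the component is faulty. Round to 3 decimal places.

Prior odds = 0.013/(1−0.013) = 0.013171.
Likelihood ratio for E = 0.89/0.22 = 4.0455.
Posterior odds = prior odds × LR = 0.053284.
Posterior probability = odds/(1+odds) = 0.053284/1.0533 = 0.051.

Posterior probability ≈ 0.051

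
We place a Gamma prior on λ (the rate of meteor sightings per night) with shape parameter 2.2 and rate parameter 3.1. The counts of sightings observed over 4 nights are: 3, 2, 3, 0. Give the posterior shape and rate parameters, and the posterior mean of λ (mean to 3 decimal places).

Total count ∑xᵢ = 8 over n = 4 nights.
Gamma is conjugate to the Poisson likelihood: posterior is Gamma(shape = 2.2+8 = 10.2, rate = 3.1+4 = 7.1).
E[λ | data] = 10.2/7.1 = 1.437.

Posterior: Gamma(shape=10.2, rate=7.1); mean ≈ 1.437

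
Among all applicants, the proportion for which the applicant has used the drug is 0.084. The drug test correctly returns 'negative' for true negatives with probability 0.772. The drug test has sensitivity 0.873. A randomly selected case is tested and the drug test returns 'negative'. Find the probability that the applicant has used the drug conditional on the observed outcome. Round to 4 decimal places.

Let H be the event that the applicant has used the drug. P(H) = 0.084, so P(¬H) = 0.916. With E the 'negative' result, P(E|H) = 0.127 and P(E|¬H) = 0.772.
P(E) = 0.127·0.084 + 0.772·0.916 = 0.010668 + 0.70715 = 0.71782.
By Bayes' theorem, P(H|E) = 0.010668 / 0.71782 = 0.0149.

P(H | E) ≈ 0.0149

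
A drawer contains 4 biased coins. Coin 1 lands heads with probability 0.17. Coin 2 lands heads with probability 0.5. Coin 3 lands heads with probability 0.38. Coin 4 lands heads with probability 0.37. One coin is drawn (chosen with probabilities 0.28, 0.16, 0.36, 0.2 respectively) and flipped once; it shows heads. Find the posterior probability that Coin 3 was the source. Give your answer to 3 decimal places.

Posterior probability ≈ 0.404

Tabulate prior·likelihood by source: [1] prior 0.28, lik 0.17, product 0.04760; [2] prior 0.16, lik 0.5, product 0.08000; [3] prior 0.36, lik 0.38, product 0.1368; [4] prior 0.2, lik 0.37, product 0.07400.
Normalizing constant = 0.33840; the posterior for Coin 3 is its product over the sum, 0.1368/0.33840 = 0.404.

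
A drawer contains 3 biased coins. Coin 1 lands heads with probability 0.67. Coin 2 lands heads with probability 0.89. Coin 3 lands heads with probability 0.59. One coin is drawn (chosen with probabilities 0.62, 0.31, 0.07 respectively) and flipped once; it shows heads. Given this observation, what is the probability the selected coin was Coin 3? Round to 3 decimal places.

Posterior probability ≈ 0.056

Tabulate prior·likelihood by source: [1] prior 0.62, lik 0.67, product 0.4154; [2] prior 0.31, lik 0.89, product 0.2759; [3] prior 0.07, lik 0.59, product 0.04130.
Normalizing constant = 0.73260; the posterior for Coin 3 is its product over the sum, 0.04130/0.73260 = 0.056.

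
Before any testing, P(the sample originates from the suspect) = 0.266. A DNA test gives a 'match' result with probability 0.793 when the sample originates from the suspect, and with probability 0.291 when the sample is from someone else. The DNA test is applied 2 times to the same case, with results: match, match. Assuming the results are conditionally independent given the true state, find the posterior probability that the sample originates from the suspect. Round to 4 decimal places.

Posterior P(H) ≈ 0.7291

With H the event that the sample originates from the suspect, the joint likelihood of the observed sequence is P(data|H) = 0.793·0.793 = 0.62885 and P(data|¬H) = 0.291·0.291 = 0.084681.
Bayes: P(H|data) = 0.266·0.62885 / (0.266·0.62885 + 0.734·0.084681) = 0.16727/0.22943 = 0.7291.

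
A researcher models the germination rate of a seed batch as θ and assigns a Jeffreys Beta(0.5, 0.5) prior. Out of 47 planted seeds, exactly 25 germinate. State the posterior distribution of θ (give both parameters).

The binomial likelihood is conjugate to the Beta prior: with 25 successes and 22 failures, the posterior is Beta(0.5+25, 0.5+22) = Beta(25.5, 22.5).

Posterior: Beta(25.5, 22.5)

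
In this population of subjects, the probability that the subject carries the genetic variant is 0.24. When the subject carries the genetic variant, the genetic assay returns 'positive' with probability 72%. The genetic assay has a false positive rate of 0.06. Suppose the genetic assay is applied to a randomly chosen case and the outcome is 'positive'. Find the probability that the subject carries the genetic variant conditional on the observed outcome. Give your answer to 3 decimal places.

Let H be the event that the subject carries the genetic variant. P(H) = 0.24, so P(¬H) = 0.76. With E the 'positive' result, P(E|H) = 0.72 and P(E|¬H) = 0.06.
P(E) = 0.72·0.24 + 0.06·0.76 = 0.17280 + 0.045600 = 0.21840.
By Bayes' theorem, P(H|E) = 0.17280 / 0.21840 = 0.791.

P(H | E) ≈ 0.791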